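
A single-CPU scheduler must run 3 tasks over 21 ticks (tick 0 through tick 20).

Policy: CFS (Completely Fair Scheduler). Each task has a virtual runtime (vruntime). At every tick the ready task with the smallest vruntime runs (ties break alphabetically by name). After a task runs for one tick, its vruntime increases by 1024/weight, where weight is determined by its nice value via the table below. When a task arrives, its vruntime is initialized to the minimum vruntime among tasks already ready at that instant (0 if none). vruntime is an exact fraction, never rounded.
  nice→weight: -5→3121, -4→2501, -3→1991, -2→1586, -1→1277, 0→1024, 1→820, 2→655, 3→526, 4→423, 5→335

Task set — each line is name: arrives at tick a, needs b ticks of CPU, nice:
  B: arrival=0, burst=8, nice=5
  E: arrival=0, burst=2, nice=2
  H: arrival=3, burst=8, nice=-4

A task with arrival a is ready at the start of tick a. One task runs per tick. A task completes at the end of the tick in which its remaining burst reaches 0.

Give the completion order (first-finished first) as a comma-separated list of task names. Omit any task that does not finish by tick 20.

completion order = E, H, B

t=0: vr[B=0 E=0] → run B
t=1: vr[B=1024/335 E=0] → run E
t=2: vr[B=1024/335 E=1024/655] → run E
t=3: vr[B=1024/335 H=1024/335] → run B
t=4: vr[B=2048/335 H=1024/335] → run H
t=5: vr[B=2048/335 H=2904064/837835] → run H
t=6: vr[B=2048/335 H=3247104/837835] → run H
t=7: vr[B=2048/335 H=3590144/837835] → run H
t=8: vr[B=2048/335 H=3933184/837835] → run H
t=9: vr[B=2048/335 H=4276224/837835] → run H
t=10: vr[B=2048/335 H=4619264/837835] → run H
t=11: vr[B=2048/335 H=4962304/837835] → run H
t=12: vr[B=2048/335] → run B
t=13: vr[B=3072/335] → run B
t=14: vr[B=4096/335] → run B
t=15: vr[B=1024/67] → run B
t=16: vr[B=6144/335] → run B
t=17: vr[B=7168/335] → run B
t=18: (idle)
t=19: (idle)
t=20: (idle)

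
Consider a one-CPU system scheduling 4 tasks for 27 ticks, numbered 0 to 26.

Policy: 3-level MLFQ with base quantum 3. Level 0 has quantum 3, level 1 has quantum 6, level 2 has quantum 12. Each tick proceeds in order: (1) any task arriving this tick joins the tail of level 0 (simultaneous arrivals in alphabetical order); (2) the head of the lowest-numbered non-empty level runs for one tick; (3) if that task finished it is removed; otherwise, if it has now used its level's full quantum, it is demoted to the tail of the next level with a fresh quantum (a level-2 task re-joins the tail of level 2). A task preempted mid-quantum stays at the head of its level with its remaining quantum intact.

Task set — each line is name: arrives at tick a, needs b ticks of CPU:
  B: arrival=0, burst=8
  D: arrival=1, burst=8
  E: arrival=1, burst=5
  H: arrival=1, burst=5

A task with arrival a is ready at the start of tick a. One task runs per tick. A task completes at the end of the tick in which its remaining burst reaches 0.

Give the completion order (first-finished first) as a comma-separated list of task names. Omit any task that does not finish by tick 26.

t=0: L0/L1/L2 = B/-/- → run B
t=1: L0/L1/L2 = BDEH/-/- → run B
t=2: L0/L1/L2 = BDEH/-/- → run B
t=3: L0/L1/L2 = DEH/B/- → run D
t=4: L0/L1/L2 = DEH/B/- → run D
t=5: L0/L1/L2 = DEH/B/- → run D
t=6: L0/L1/L2 = EH/BD/- → run E
t=7: L0/L1/L2 = EH/BD/- → run E
t=8: L0/L1/L2 = EH/BD/- → run E
t=9: L0/L1/L2 = H/BDE/- → run H
t=10: L0/L1/L2 = H/BDE/- → run H
t=11: L0/L1/L2 = H/BDE/- → run H
t=12: L0/L1/L2 = -/BDEH/- → run B
t=13: L0/L1/L2 = -/BDEH/- → run B
t=14: L0/L1/L2 = -/BDEH/- → run B
t=15: L0/L1/L2 = -/BDEH/- → run B
t=16: L0/L1/L2 = -/BDEH/- → run B
t=17: L0/L1/L2 = -/DEH/- → run D
t=18: L0/L1/L2 = -/DEH/- → run D
t=19: L0/L1/L2 = -/DEH/- → run D
t=20: L0/L1/L2 = -/DEH/- → run D
t=21: L0/L1/L2 = -/DEH/- → run D
t=22: L0/L1/L2 = -/EH/- → run E
t=23: L0/L1/L2 = -/EH/- → run E
t=24: L0/L1/L2 = -/H/- → run H
t=25: L0/L1/L2 = -/H/- → run H
t=26: (idle)

completion order = B, D, E, H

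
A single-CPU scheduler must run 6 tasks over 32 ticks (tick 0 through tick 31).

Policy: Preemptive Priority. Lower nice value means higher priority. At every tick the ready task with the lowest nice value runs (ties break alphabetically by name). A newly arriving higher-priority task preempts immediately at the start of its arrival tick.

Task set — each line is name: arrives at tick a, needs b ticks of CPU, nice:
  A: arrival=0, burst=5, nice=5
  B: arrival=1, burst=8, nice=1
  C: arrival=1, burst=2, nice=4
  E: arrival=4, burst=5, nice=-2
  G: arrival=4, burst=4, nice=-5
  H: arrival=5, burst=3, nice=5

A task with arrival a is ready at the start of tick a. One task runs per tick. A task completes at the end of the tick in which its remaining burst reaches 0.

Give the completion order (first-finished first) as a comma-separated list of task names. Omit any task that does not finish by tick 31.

completion order = G, E, B, C, A, H

t=0: ready={A} → run A
t=1: ready={A,B,C} → run B
t=2: ready={A,B,C} → run B
t=3: ready={A,B,C} → run B
t=4: ready={A,B,C,E,G} → run G
t=5: ready={A,B,C,E,G,H} → run G
t=6: ready={A,B,C,E,G,H} → run G
t=7: ready={A,B,C,E,G,H} → run G
t=8: ready={A,B,C,E,H} → run E
t=9: ready={A,B,C,E,H} → run E
t=10: ready={A,B,C,E,H} → run E
t=11: ready={A,B,C,E,H} → run E
t=12: ready={A,B,C,E,H} → run E
t=13: ready={A,B,C,H} → run B
t=14: ready={A,B,C,H} → run B
t=15: ready={A,B,C,H} → run B
t=16: ready={A,B,C,H} → run B
t=17: ready={A,B,C,H} → run B
t=18: ready={A,C,H} → run C
t=19: ready={A,C,H} → run C
t=20: ready={A,H} → run A
t=21: ready={A,H} → run A
t=22: ready={A,H} → run A
t=23: ready={A,H} → run A
t=24: ready={H} → run H
t=25: ready={H} → run H
t=26: ready={H} → run H
t=27: (idle)
t=28: (idle)
t=29: (idle)
t=30: (idle)
t=31: (idle)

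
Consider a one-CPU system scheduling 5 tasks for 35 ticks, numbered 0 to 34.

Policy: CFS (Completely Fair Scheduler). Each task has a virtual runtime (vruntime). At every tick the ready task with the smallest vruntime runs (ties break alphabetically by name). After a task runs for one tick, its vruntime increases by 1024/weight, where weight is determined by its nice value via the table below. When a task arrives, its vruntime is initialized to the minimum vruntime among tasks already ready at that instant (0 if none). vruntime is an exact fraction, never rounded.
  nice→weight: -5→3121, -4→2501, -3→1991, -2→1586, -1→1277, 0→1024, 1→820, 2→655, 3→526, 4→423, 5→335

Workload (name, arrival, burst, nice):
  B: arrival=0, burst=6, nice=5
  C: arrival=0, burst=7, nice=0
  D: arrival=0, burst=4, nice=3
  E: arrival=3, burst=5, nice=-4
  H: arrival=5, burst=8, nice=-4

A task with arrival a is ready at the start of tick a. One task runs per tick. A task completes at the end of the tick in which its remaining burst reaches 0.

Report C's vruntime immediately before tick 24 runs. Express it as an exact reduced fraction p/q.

vruntime(C, start of tick 24) = 6/1

t=0: vr[B=0 C=0 D=0] → run B
t=1: vr[B=1024/335 C=0 D=0] → run C
t=2: vr[B=1024/335 C=1 D=0] → run D
t=3: vr[B=1024/335 C=1 D=512/263 E=1] → run C
t=4: vr[B=1024/335 C=2 D=512/263 E=1] → run E
t=5: vr[B=1024/335 C=2 D=512/263 E=3525/2501 H=3525/2501] → run E
t=6: vr[B=1024/335 C=2 D=512/263 E=4549/2501 H=3525/2501] → run H
t=7: vr[B=1024/335 C=2 D=512/263 E=4549/2501 H=4549/2501] → run E
t=8: vr[B=1024/335 C=2 D=512/263 E=5573/2501 H=4549/2501] → run H
t=9: vr[B=1024/335 C=2 D=512/263 E=5573/2501 H=5573/2501] → run D
t=10: vr[B=1024/335 C=2 D=1024/263 E=5573/2501 H=5573/2501] → run C
t=11: vr[B=1024/335 C=3 D=1024/263 E=5573/2501 H=5573/2501] → run E
t=12: vr[B=1024/335 C=3 D=1024/263 E=6597/2501 H=5573/2501] → run H
t=13: vr[B=1024/335 C=3 D=1024/263 E=6597/2501 H=6597/2501] → run E
t=14: vr[B=1024/335 C=3 D=1024/263 H=6597/2501] → run H
t=15: vr[B=1024/335 C=3 D=1024/263 H=7621/2501] → run C
t=16: vr[B=1024/335 C=4 D=1024/263 H=7621/2501] → run H
t=17: vr[B=1024/335 C=4 D=1024/263 H=8645/2501] → run B
t=18: vr[B=2048/335 C=4 D=1024/263 H=8645/2501] → run H
t=19: vr[B=2048/335 C=4 D=1024/263 H=9669/2501] → run H
t=20: vr[B=2048/335 C=4 D=1024/263 H=10693/2501] → run D
t=21: vr[B=2048/335 C=4 D=1536/263 H=10693/2501] → run C
t=22: vr[B=2048/335 C=5 D=1536/263 H=10693/2501] → run H
t=23: vr[B=2048/335 C=5 D=1536/263] → run C
t=24: vr[B=2048/335 C=6 D=1536/263] → run D
t=25: vr[B=2048/335 C=6] → run C
t=26: vr[B=2048/335] → run B
t=27: vr[B=3072/335] → run B
t=28: vr[B=4096/335] → run B
t=29: vr[B=1024/67] → run B
t=30: (idle)
t=31: (idle)
t=32: (idle)
t=33: (idle)
t=34: (idle)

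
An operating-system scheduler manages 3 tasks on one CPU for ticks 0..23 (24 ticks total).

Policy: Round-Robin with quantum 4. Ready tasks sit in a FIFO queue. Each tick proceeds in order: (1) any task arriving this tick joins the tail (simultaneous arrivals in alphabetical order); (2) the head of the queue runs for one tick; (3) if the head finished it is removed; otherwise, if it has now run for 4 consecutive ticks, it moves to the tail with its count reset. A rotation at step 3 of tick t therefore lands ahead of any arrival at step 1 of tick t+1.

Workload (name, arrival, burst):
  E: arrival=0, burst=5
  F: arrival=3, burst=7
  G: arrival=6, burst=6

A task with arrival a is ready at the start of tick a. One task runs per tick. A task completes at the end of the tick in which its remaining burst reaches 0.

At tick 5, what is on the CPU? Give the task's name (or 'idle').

running at tick 5 = F

t=0: queue=[E] q_used=0 → run E
t=1: queue=[E] q_used=1 → run E
t=2: queue=[E] q_used=2 → run E
t=3: queue=[E,F] q_used=3 → run E
t=4: queue=[F,E] q_used=0 → run F
t=5: queue=[F,E] q_used=1 → run F
t=6: queue=[F,E,G] q_used=2 → run F
t=7: queue=[F,E,G] q_used=3 → run F
t=8: queue=[E,G,F] q_used=0 → run E
t=9: queue=[G,F] q_used=0 → run G
t=10: queue=[G,F] q_used=1 → run G
t=11: queue=[G,F] q_used=2 → run G
t=12: queue=[G,F] q_used=3 → run G
t=13: queue=[F,G] q_used=0 → run F
t=14: queue=[F,G] q_used=1 → run F
t=15: queue=[F,G] q_used=2 → run F
t=16: queue=[G] q_used=0 → run G
t=17: queue=[G] q_used=1 → run G
t=18: (idle)
t=19: (idle)
t=20: (idle)
t=21: (idle)
t=22: (idle)
t=23: (idle)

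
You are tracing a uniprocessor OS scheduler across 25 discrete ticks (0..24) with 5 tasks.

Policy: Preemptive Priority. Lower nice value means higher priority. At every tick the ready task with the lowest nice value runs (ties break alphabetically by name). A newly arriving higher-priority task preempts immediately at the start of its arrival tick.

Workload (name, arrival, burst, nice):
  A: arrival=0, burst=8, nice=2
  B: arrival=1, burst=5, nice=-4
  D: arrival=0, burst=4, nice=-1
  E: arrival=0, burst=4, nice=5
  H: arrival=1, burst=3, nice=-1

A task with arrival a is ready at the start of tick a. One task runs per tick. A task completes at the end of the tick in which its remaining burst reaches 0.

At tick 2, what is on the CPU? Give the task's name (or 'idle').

t=0: ready={A,D,E} → run D
t=1: ready={A,B,D,E,H} → run B
t=2: ready={A,B,D,E,H} → run B
t=3: ready={A,B,D,E,H} → run B
t=4: ready={A,B,D,E,H} → run B
t=5: ready={A,B,D,E,H} → run B
t=6: ready={A,D,E,H} → run D
t=7: ready={A,D,E,H} → run D
t=8: ready={A,D,E,H} → run D
t=9: ready={A,E,H} → run H
t=10: ready={A,E,H} → run H
t=11: ready={A,E,H} → run H
t=12: ready={A,E} → run A
t=13: ready={A,E} → run A
t=14: ready={A,E} → run A
t=15: ready={A,E} → run A
t=16: ready={A,E} → run A
t=17: ready={A,E} → run A
t=18: ready={A,E} → run A
t=19: ready={A,E} → run A
t=20: ready={E} → run E
t=21: ready={E} → run E
t=22: ready={E} → run E
t=23: ready={E} → run E
t=24: (idle)

running at tick 2 = B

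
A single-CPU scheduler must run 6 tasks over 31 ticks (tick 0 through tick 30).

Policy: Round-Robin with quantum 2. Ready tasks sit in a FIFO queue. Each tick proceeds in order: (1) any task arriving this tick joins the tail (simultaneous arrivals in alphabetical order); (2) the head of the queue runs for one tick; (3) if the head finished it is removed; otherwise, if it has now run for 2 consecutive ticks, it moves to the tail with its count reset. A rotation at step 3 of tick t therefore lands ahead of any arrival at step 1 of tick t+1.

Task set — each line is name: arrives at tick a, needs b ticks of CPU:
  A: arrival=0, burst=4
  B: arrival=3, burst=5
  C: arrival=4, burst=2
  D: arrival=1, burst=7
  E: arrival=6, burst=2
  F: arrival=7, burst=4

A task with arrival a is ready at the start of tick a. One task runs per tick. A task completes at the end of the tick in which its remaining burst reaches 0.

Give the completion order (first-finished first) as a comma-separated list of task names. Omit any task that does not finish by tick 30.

t=0: queue=[A] q_used=0 → run A
t=1: queue=[A,D] q_used=1 → run A
t=2: queue=[D,A] q_used=0 → run D
t=3: queue=[D,A,B] q_used=1 → run D
t=4: queue=[A,B,D,C] q_used=0 → run A
t=5: queue=[A,B,D,C] q_used=1 → run A
t=6: queue=[B,D,C,E] q_used=0 → run B
t=7: queue=[B,D,C,E,F] q_used=1 → run B
t=8: queue=[D,C,E,F,B] q_used=0 → run D
t=9: queue=[D,C,E,F,B] q_used=1 → run D
t=10: queue=[C,E,F,B,D] q_used=0 → run C
t=11: queue=[C,E,F,B,D] q_used=1 → run C
t=12: queue=[E,F,B,D] q_used=0 → run E
t=13: queue=[E,F,B,D] q_used=1 → run E
t=14: queue=[F,B,D] q_used=0 → run F
t=15: queue=[F,B,D] q_used=1 → run F
t=16: queue=[B,D,F] q_used=0 → run B
t=17: queue=[B,D,F] q_used=1 → run B
t=18: queue=[D,F,B] q_used=0 → run D
t=19: queue=[D,F,B] q_used=1 → run D
t=20: queue=[F,B,D] q_used=0 → run F
t=21: queue=[F,B,D] q_used=1 → run F
t=22: queue=[B,D] q_used=0 → run B
t=23: queue=[D] q_used=0 → run D
t=24: (idle)
t=25: (idle)
t=26: (idle)
t=27: (idle)
t=28: (idle)
t=29: (idle)
t=30: (idle)

completion order = A, C, E, F, B, D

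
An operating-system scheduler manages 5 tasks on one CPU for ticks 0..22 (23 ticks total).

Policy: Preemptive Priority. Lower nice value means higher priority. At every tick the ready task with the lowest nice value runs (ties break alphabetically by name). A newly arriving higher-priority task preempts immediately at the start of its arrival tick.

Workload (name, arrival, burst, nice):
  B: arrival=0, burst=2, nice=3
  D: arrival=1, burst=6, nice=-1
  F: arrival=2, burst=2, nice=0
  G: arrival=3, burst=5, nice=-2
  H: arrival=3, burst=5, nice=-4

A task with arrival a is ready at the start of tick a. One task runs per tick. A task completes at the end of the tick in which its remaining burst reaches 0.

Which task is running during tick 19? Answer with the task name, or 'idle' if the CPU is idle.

running at tick 19 = B

t=0: ready={B} → run B
t=1: ready={B,D} → run D
t=2: ready={B,D,F} → run D
t=3: ready={B,D,F,G,H} → run H
t=4: ready={B,D,F,G,H} → run H
t=5: ready={B,D,F,G,H} → run H
t=6: ready={B,D,F,G,H} → run H
t=7: ready={B,D,F,G,H} → run H
t=8: ready={B,D,F,G} → run G
t=9: ready={B,D,F,G} → run G
t=10: ready={B,D,F,G} → run G
t=11: ready={B,D,F,G} → run G
t=12: ready={B,D,F,G} → run G
t=13: ready={B,D,F} → run D
t=14: ready={B,D,F} → run D
t=15: ready={B,D,F} → run D
t=16: ready={B,D,F} → run D
t=17: ready={B,F} → run F
t=18: ready={B,F} → run F
t=19: ready={B} → run B
t=20: (idle)
t=21: (idle)
t=22: (idle)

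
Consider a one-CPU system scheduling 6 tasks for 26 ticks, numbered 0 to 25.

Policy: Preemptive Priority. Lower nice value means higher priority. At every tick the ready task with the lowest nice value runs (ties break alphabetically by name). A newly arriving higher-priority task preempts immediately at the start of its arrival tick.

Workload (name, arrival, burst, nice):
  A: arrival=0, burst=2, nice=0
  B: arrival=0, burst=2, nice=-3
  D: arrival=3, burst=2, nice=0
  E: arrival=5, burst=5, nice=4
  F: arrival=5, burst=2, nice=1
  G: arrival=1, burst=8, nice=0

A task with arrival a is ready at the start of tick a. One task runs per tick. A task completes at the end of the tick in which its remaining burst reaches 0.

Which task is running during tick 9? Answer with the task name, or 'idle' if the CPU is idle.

running at tick 9 = G

t=0: ready={A,B} → run B
t=1: ready={A,B,G} → run B
t=2: ready={A,G} → run A
t=3: ready={A,D,G} → run A
t=4: ready={D,G} → run D
t=5: ready={D,E,F,G} → run D
t=6: ready={E,F,G} → run G
t=7: ready={E,F,G} → run G
t=8: ready={E,F,G} → run G
t=9: ready={E,F,G} → run G
t=10: ready={E,F,G} → run G
t=11: ready={E,F,G} → run G
t=12: ready={E,F,G} → run G
t=13: ready={E,F,G} → run G
t=14: ready={E,F} → run F
t=15: ready={E,F} → run F
t=16: ready={E} → run E
t=17: ready={E} → run E
t=18: ready={E} → run E
t=19: ready={E} → run E
t=20: ready={E} → run E
t=21: (idle)
t=22: (idle)
t=23: (idle)
t=24: (idle)
t=25: (idle)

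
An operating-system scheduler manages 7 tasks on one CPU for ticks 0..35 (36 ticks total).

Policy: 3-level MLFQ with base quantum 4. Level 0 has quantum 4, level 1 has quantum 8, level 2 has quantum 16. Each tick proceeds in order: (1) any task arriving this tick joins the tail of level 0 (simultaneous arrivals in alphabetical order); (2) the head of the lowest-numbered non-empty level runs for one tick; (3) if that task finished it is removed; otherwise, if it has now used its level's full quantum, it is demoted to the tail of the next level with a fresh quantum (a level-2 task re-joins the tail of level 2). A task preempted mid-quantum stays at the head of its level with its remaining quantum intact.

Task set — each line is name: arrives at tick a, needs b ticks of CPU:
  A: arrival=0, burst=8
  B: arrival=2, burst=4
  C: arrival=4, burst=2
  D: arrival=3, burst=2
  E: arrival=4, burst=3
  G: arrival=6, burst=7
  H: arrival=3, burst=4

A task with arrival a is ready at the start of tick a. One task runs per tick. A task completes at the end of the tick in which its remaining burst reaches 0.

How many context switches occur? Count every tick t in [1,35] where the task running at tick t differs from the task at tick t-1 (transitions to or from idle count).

context switches = 9

t=0: L0/L1/L2 = A/-/- → run A
t=1: L0/L1/L2 = A/-/- → run A
t=2: L0/L1/L2 = AB/-/- → run A
t=3: L0/L1/L2 = ABDH/-/- → run A
t=4: L0/L1/L2 = BDHCE/A/- → run B
t=5: L0/L1/L2 = BDHCE/A/- → run B
t=6: L0/L1/L2 = BDHCEG/A/- → run B
t=7: L0/L1/L2 = BDHCEG/A/- → run B
t=8: L0/L1/L2 = DHCEG/A/- → run D
t=9: L0/L1/L2 = DHCEG/A/- → run D
t=10: L0/L1/L2 = HCEG/A/- → run H
t=11: L0/L1/L2 = HCEG/A/- → run H
t=12: L0/L1/L2 = HCEG/A/- → run H
t=13: L0/L1/L2 = HCEG/A/- → run H
t=14: L0/L1/L2 = CEG/A/- → run C
t=15: L0/L1/L2 = CEG/A/- → run C
t=16: L0/L1/L2 = EG/A/- → run E
t=17: L0/L1/L2 = EG/A/- → run E
t=18: L0/L1/L2 = EG/A/- → run E
t=19: L0/L1/L2 = G/A/- → run G
t=20: L0/L1/L2 = G/A/- → run G
t=21: L0/L1/L2 = G/A/- → run G
t=22: L0/L1/L2 = G/A/- → run G
t=23: L0/L1/L2 = -/AG/- → run A
t=24: L0/L1/L2 = -/AG/- → run A
t=25: L0/L1/L2 = -/AG/- → run A
t=26: L0/L1/L2 = -/AG/- → run A
t=27: L0/L1/L2 = -/G/- → run G
t=28: L0/L1/L2 = -/G/- → run G
t=29: L0/L1/L2 = -/G/- → run G
t=30: (idle)
t=31: (idle)
t=32: (idle)
t=33: (idle)
t=34: (idle)
t=35: (idle)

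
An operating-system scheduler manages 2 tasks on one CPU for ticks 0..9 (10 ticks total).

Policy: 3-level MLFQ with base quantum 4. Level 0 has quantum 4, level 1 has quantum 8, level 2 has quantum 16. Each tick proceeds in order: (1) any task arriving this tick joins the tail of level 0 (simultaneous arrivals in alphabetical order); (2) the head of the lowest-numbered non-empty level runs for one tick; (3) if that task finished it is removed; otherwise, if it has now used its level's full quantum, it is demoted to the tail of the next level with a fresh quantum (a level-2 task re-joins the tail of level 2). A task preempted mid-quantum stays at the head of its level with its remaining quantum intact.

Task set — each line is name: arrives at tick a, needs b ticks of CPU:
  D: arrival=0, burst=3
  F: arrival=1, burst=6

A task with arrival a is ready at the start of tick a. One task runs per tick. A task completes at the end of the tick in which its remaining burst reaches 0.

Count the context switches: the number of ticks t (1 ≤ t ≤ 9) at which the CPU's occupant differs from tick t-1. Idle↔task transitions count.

context switches = 2

t=0: L0/L1/L2 = D/-/- → run D
t=1: L0/L1/L2 = DF/-/- → run D
t=2: L0/L1/L2 = DF/-/- → run D
t=3: L0/L1/L2 = F/-/- → run F
t=4: L0/L1/L2 = F/-/- → run F
t=5: L0/L1/L2 = F/-/- → run F
t=6: L0/L1/L2 = F/-/- → run F
t=7: L0/L1/L2 = -/F/- → run F
t=8: L0/L1/L2 = -/F/- → run F
t=9: (idle)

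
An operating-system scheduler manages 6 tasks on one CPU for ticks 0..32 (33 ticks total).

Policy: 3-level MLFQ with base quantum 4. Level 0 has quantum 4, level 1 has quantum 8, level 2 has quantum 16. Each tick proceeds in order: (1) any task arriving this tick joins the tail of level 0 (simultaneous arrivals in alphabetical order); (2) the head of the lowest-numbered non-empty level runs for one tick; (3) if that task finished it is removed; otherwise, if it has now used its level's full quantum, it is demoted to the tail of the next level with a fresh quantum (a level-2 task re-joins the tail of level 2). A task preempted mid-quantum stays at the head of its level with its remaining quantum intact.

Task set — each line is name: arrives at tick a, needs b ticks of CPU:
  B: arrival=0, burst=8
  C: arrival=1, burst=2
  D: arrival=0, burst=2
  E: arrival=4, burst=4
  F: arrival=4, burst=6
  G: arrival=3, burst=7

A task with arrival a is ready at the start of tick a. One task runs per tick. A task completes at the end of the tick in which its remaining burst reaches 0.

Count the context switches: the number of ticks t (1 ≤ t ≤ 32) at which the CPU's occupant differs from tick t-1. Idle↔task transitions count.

context switches = 9

t=0: L0/L1/L2 = BD/-/- → run B
t=1: L0/L1/L2 = BDC/-/- → run B
t=2: L0/L1/L2 = BDC/-/- → run B
t=3: L0/L1/L2 = BDCG/-/- → run B
t=4: L0/L1/L2 = DCGEF/B/- → run D
t=5: L0/L1/L2 = DCGEF/B/- → run D
t=6: L0/L1/L2 = CGEF/B/- → run C
t=7: L0/L1/L2 = CGEF/B/- → run C
t=8: L0/L1/L2 = GEF/B/- → run G
t=9: L0/L1/L2 = GEF/B/- → run G
t=10: L0/L1/L2 = GEF/B/- → run G
t=11: L0/L1/L2 = GEF/B/- → run G
t=12: L0/L1/L2 = EF/BG/- → run E
t=13: L0/L1/L2 = EF/BG/- → run E
t=14: L0/L1/L2 = EF/BG/- → run E
t=15: L0/L1/L2 = EF/BG/- → run E
t=16: L0/L1/L2 = F/BG/- → run F
t=17: L0/L1/L2 = F/BG/- → run F
t=18: L0/L1/L2 = F/BG/- → run F
t=19: L0/L1/L2 = F/BG/- → run F
t=20: L0/L1/L2 = -/BGF/- → run B
t=21: L0/L1/L2 = -/BGF/- → run B
t=22: L0/L1/L2 = -/BGF/- → run B
t=23: L0/L1/L2 = -/BGF/- → run B
t=24: L0/L1/L2 = -/GF/- → run G
t=25: L0/L1/L2 = -/GF/- → run G
t=26: L0/L1/L2 = -/GF/- → run G
t=27: L0/L1/L2 = -/F/- → run F
t=28: L0/L1/L2 = -/F/- → run F
t=29: (idle)
t=30: (idle)
t=31: (idle)
t=32: (idle)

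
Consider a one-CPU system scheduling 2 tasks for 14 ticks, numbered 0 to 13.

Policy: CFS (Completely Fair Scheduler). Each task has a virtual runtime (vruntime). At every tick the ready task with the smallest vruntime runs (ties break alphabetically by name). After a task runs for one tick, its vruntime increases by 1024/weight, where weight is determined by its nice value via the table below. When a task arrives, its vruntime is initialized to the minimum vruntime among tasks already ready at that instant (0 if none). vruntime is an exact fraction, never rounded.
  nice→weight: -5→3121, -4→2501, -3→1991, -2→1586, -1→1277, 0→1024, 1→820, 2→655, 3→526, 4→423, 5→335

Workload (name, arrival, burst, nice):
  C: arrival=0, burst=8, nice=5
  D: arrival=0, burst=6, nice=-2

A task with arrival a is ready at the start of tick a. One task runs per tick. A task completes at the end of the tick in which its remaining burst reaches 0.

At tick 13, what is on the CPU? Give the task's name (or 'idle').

running at tick 13 = C

t=0: vr[C=0 D=0] → run C
t=1: vr[C=1024/335 D=0] → run D
t=2: vr[C=1024/335 D=512/793] → run D
t=3: vr[C=1024/335 D=1024/793] → run D
t=4: vr[C=1024/335 D=1536/793] → run D
t=5: vr[C=1024/335 D=2048/793] → run D
t=6: vr[C=1024/335 D=2560/793] → run C
t=7: vr[C=2048/335 D=2560/793] → run D
t=8: vr[C=2048/335] → run C
t=9: vr[C=3072/335] → run C
t=10: vr[C=4096/335] → run C
t=11: vr[C=1024/67] → run C
t=12: vr[C=6144/335] → run C
t=13: vr[C=7168/335] → run C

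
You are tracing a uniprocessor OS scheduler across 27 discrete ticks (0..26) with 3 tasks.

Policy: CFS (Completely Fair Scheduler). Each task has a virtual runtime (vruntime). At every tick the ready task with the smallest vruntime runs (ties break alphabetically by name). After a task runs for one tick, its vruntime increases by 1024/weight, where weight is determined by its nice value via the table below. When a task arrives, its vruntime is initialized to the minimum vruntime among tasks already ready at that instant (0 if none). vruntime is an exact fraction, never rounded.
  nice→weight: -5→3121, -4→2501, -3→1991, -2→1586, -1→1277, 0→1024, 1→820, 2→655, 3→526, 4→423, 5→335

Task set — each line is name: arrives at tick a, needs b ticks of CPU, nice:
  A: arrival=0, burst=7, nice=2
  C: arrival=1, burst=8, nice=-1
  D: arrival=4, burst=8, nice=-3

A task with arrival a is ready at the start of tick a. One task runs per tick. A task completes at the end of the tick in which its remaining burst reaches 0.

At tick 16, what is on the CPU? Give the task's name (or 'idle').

running at tick 16 = D

t=0: vr[A=0] → run A
t=1: vr[A=1024/655 C=1024/655] → run A
t=2: vr[A=2048/655 C=1024/655] → run C
t=3: vr[A=2048/655 C=1978368/836435] → run C
t=4: vr[A=2048/655 C=2649088/836435 D=2048/655] → run A
t=5: vr[A=3072/655 C=2649088/836435 D=2048/655] → run D
t=6: vr[A=3072/655 C=2649088/836435 D=4748288/1304105] → run C
t=7: vr[A=3072/655 C=3319808/836435 D=4748288/1304105] → run D
t=8: vr[A=3072/655 C=3319808/836435 D=5419008/1304105] → run C
t=9: vr[A=3072/655 C=3990528/836435 D=5419008/1304105] → run D
t=10: vr[A=3072/655 C=3990528/836435 D=6089728/1304105] → run D
t=11: vr[A=3072/655 C=3990528/836435 D=6760448/1304105] → run A
t=12: vr[A=4096/655 C=3990528/836435 D=6760448/1304105] → run C
t=13: vr[A=4096/655 C=4661248/836435 D=6760448/1304105] → run D
t=14: vr[A=4096/655 C=4661248/836435 D=7431168/1304105] → run C
t=15: vr[A=4096/655 C=5331968/836435 D=7431168/1304105] → run D
t=16: vr[A=4096/655 C=5331968/836435 D=8101888/1304105] → run D
t=17: vr[A=4096/655 C=5331968/836435 D=8772608/1304105] → run A
t=18: vr[A=1024/131 C=5331968/836435 D=8772608/1304105] → run C
t=19: vr[A=1024/131 C=6002688/836435 D=8772608/1304105] → run D
t=20: vr[A=1024/131 C=6002688/836435] → run C
t=21: vr[A=1024/131] → run A
t=22: vr[A=6144/655] → run A
t=23: (idle)
t=24: (idle)
t=25: (idle)
t=26: (idle)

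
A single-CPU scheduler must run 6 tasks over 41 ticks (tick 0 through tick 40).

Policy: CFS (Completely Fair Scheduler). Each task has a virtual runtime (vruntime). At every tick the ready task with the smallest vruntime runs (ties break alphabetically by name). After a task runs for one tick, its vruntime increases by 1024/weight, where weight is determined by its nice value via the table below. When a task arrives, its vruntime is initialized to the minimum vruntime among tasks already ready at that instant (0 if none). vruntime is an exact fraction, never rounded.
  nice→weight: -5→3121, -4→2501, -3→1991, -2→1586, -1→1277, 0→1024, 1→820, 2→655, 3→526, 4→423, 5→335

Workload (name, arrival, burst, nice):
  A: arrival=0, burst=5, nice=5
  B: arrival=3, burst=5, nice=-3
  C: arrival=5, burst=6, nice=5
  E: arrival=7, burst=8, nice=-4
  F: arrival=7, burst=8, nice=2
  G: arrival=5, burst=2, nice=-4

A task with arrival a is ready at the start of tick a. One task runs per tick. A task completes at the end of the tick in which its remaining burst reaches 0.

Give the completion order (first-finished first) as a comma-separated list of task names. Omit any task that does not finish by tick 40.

t=0: vr[A=0] → run A
t=1: vr[A=1024/335] → run A
t=2: vr[A=2048/335] → run A
t=3: vr[A=3072/335 B=3072/335] → run A
t=4: vr[A=4096/335 B=3072/335] → run B
t=5: vr[A=4096/335 B=6459392/666985 C=6459392/666985 G=6459392/666985] → run B
t=6: vr[A=4096/335 B=6802432/666985 C=6459392/666985 G=6459392/666985] → run C
t=7: vr[A=4096/335 B=6802432/666985 C=8498176/666985 E=6459392/666985 F=6459392/666985 G=6459392/666985] → run E
t=8: vr[A=4096/335 B=6802432/666985 C=8498176/666985 E=16837932032/1668129485 F=6459392/666985 G=6459392/666985] → run F
t=9: vr[A=4096/335 B=6802432/666985 C=8498176/666985 E=16837932032/1668129485 F=196555776/17475007 G=6459392/666985] → run G
t=10: vr[A=4096/335 B=6802432/666985 C=8498176/666985 E=16837932032/1668129485 F=196555776/17475007 G=16837932032/1668129485] → run E
t=11: vr[A=4096/335 B=6802432/666985 C=8498176/666985 E=17520924672/1668129485 F=196555776/17475007 G=16837932032/1668129485] → run G
t=12: vr[A=4096/335 B=6802432/666985 C=8498176/666985 E=17520924672/1668129485 F=196555776/17475007] → run B
t=13: vr[A=4096/335 B=7145472/666985 C=8498176/666985 E=17520924672/1668129485 F=196555776/17475007] → run E
t=14: vr[A=4096/335 B=7145472/666985 C=8498176/666985 E=18203917312/1668129485 F=196555776/17475007] → run B
t=15: vr[A=4096/335 B=7488512/666985 C=8498176/666985 E=18203917312/1668129485 F=196555776/17475007] → run E
t=16: vr[A=4096/335 B=7488512/666985 C=8498176/666985 E=18886909952/1668129485 F=196555776/17475007] → run B
t=17: vr[A=4096/335 C=8498176/666985 E=18886909952/1668129485 F=196555776/17475007] → run F
t=18: vr[A=4096/335 C=8498176/666985 E=18886909952/1668129485 F=1119377408/87375035] → run E
t=19: vr[A=4096/335 C=8498176/666985 E=19569902592/1668129485 F=1119377408/87375035] → run E
t=20: vr[A=4096/335 C=8498176/666985 E=20252895232/1668129485 F=1119377408/87375035] → run E
t=21: vr[A=4096/335 C=8498176/666985 E=20935887872/1668129485 F=1119377408/87375035] → run A
t=22: vr[C=8498176/666985 E=20935887872/1668129485 F=1119377408/87375035] → run E
t=23: vr[C=8498176/666985 F=1119377408/87375035] → run C
t=24: vr[C=2107392/133397 F=1119377408/87375035] → run F
t=25: vr[C=2107392/133397 F=1255975936/87375035] → run F
t=26: vr[C=2107392/133397 F=1392574464/87375035] → run C
t=27: vr[C=12575744/666985 F=1392574464/87375035] → run F
t=28: vr[C=12575744/666985 F=1529172992/87375035] → run F
t=29: vr[C=12575744/666985 F=333154304/17475007] → run C
t=30: vr[C=14614528/666985 F=333154304/17475007] → run F
t=31: vr[C=14614528/666985 F=1802370048/87375035] → run F
t=32: vr[C=14614528/666985] → run C
t=33: vr[C=16653312/666985] → run C
t=34: (idle)
t=35: (idle)
t=36: (idle)
t=37: (idle)
t=38: (idle)
t=39: (idle)
t=40: (idle)

completion order = G, B, A, E, F, C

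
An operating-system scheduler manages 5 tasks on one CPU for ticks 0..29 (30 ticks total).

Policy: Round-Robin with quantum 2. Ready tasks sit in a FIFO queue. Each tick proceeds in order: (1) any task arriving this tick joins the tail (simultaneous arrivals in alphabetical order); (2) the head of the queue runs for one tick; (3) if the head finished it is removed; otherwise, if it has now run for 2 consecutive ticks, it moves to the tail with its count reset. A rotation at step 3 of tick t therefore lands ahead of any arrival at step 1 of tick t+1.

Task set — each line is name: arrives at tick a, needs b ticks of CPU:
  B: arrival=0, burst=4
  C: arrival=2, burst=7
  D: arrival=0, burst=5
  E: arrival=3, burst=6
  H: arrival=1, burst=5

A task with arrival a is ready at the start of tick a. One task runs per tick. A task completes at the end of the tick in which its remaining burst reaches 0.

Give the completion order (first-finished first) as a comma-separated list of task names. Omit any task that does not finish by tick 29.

completion order = B, D, H, E, C

t=0: queue=[B,D] q_used=0 → run B
t=1: queue=[B,D,H] q_used=1 → run B
t=2: queue=[D,H,B,C] q_used=0 → run D
t=3: queue=[D,H,B,C,E] q_used=1 → run D
t=4: queue=[H,B,C,E,D] q_used=0 → run H
t=5: queue=[H,B,C,E,D] q_used=1 → run H
t=6: queue=[B,C,E,D,H] q_used=0 → run B
t=7: queue=[B,C,E,D,H] q_used=1 → run B
t=8: queue=[C,E,D,H] q_used=0 → run C
t=9: queue=[C,E,D,H] q_used=1 → run C
t=10: queue=[E,D,H,C] q_used=0 → run E
t=11: queue=[E,D,H,C] q_used=1 → run E
t=12: queue=[D,H,C,E] q_used=0 → run D
t=13: queue=[D,H,C,E] q_used=1 → run D
t=14: queue=[H,C,E,D] q_used=0 → run H
t=15: queue=[H,C,E,D] q_used=1 → run H
t=16: queue=[C,E,D,H] q_used=0 → run C
t=17: queue=[C,E,D,H] q_used=1 → run C
t=18: queue=[E,D,H,C] q_used=0 → run E
t=19: queue=[E,D,H,C] q_used=1 → run E
t=20: queue=[D,H,C,E] q_used=0 → run D
t=21: queue=[H,C,E] q_used=0 → run H
t=22: queue=[C,E] q_used=0 → run C
t=23: queue=[C,E] q_used=1 → run C
t=24: queue=[E,C] q_used=0 → run E
t=25: queue=[E,C] q_used=1 → run E
t=26: queue=[C] q_used=0 → run C
t=27: (idle)
t=28: (idle)
t=29: (idle)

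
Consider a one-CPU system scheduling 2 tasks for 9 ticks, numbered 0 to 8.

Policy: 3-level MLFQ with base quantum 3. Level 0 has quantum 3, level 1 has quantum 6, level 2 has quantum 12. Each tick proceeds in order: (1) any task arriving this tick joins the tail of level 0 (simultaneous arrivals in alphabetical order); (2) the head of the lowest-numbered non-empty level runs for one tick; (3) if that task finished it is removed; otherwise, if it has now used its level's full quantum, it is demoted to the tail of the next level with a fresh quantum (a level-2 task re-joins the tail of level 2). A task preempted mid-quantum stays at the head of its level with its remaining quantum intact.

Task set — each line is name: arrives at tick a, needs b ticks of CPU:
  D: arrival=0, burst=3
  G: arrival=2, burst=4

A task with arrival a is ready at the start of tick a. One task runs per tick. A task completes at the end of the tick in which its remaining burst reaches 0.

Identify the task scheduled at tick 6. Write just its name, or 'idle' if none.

t=0: L0/L1/L2 = D/-/- → run D
t=1: L0/L1/L2 = D/-/- → run D
t=2: L0/L1/L2 = DG/-/- → run D
t=3: L0/L1/L2 = G/-/- → run G
t=4: L0/L1/L2 = G/-/- → run G
t=5: L0/L1/L2 = G/-/- → run G
t=6: L0/L1/L2 = -/G/- → run G
t=7: (idle)
t=8: (idle)

running at tick 6 = G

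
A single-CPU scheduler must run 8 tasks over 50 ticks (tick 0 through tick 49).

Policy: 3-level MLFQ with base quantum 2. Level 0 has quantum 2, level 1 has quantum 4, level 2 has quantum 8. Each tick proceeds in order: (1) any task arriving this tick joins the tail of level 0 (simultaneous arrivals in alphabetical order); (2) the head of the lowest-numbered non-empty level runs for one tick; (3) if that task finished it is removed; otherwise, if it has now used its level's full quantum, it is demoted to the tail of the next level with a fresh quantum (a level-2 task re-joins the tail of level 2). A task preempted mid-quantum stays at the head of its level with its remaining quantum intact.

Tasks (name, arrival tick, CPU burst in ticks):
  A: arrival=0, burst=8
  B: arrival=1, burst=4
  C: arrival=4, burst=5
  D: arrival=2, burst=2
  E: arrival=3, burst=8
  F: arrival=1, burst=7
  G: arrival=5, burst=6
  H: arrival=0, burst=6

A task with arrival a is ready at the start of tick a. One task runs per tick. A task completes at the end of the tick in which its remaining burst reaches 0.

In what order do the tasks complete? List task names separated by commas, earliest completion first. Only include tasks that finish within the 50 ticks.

t=0: L0/L1/L2 = AH/-/- → run A
t=1: L0/L1/L2 = AHBF/-/- → run A
t=2: L0/L1/L2 = HBFD/A/- → run H
t=3: L0/L1/L2 = HBFDE/A/- → run H
t=4: L0/L1/L2 = BFDEC/AH/- → run B
t=5: L0/L1/L2 = BFDECG/AH/- → run B
t=6: L0/L1/L2 = FDECG/AHB/- → run F
t=7: L0/L1/L2 = FDECG/AHB/- → run F
t=8: L0/L1/L2 = DECG/AHBF/- → run D
t=9: L0/L1/L2 = DECG/AHBF/- → run D
t=10: L0/L1/L2 = ECG/AHBF/- → run E
t=11: L0/L1/L2 = ECG/AHBF/- → run E
t=12: L0/L1/L2 = CG/AHBFE/- → run C
t=13: L0/L1/L2 = CG/AHBFE/- → run C
t=14: L0/L1/L2 = G/AHBFEC/- → run G
t=15: L0/L1/L2 = G/AHBFEC/- → run G
t=16: L0/L1/L2 = -/AHBFECG/- → run A
t=17: L0/L1/L2 = -/AHBFECG/- → run A
t=18: L0/L1/L2 = -/AHBFECG/- → run A
t=19: L0/L1/L2 = -/AHBFECG/- → run A
t=20: L0/L1/L2 = -/HBFECG/A → run H
t=21: L0/L1/L2 = -/HBFECG/A → run H
t=22: L0/L1/L2 = -/HBFECG/A → run H
t=23: L0/L1/L2 = -/HBFECG/A → run H
t=24: L0/L1/L2 = -/BFECG/A → run B
t=25: L0/L1/L2 = -/BFECG/A → run B
t=26: L0/L1/L2 = -/FECG/A → run F
t=27: L0/L1/L2 = -/FECG/A → run F
t=28: L0/L1/L2 = -/FECG/A → run F
t=29: L0/L1/L2 = -/FECG/A → run F
t=30: L0/L1/L2 = -/ECG/AF → run E
t=31: L0/L1/L2 = -/ECG/AF → run E
t=32: L0/L1/L2 = -/ECG/AF → run E
t=33: L0/L1/L2 = -/ECG/AF → run E
t=34: L0/L1/L2 = -/CG/AFE → run C
t=35: L0/L1/L2 = -/CG/AFE → run C
t=36: L0/L1/L2 = -/CG/AFE → run C
t=37: L0/L1/L2 = -/G/AFE → run G
t=38: L0/L1/L2 = -/G/AFE → run G
t=39: L0/L1/L2 = -/G/AFE → run G
t=40: L0/L1/L2 = -/G/AFE → run G
t=41: L0/L1/L2 = -/-/AFE → run A
t=42: L0/L1/L2 = -/-/AFE → run A
t=43: L0/L1/L2 = -/-/FE → run F
t=44: L0/L1/L2 = -/-/E → run E
t=45: L0/L1/L2 = -/-/E → run E
t=46: (idle)
t=47: (idle)
t=48: (idle)
t=49: (idle)

completion order = D, H, B, C, G, A, F, E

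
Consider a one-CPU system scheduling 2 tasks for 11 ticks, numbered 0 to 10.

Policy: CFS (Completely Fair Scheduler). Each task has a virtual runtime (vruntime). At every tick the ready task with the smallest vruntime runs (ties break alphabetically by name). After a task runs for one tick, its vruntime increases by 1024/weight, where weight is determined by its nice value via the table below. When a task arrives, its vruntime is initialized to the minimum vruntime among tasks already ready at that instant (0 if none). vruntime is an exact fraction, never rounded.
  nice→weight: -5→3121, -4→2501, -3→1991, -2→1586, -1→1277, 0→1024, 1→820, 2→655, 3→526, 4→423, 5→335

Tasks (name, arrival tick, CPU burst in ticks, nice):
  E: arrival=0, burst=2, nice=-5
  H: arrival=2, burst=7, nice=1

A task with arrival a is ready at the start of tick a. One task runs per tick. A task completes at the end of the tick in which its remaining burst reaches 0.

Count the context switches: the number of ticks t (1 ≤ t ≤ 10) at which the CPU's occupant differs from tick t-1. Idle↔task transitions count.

t=0: vr[E=0] → run E
t=1: vr[E=1024/3121] → run E
t=2: vr[H=0] → run H
t=3: vr[H=256/205] → run H
t=4: vr[H=512/205] → run H
t=5: vr[H=768/205] → run H
t=6: vr[H=1024/205] → run H
t=7: vr[H=256/41] → run H
t=8: vr[H=1536/205] → run H
t=9: (idle)
t=10: (idle)

context switches = 2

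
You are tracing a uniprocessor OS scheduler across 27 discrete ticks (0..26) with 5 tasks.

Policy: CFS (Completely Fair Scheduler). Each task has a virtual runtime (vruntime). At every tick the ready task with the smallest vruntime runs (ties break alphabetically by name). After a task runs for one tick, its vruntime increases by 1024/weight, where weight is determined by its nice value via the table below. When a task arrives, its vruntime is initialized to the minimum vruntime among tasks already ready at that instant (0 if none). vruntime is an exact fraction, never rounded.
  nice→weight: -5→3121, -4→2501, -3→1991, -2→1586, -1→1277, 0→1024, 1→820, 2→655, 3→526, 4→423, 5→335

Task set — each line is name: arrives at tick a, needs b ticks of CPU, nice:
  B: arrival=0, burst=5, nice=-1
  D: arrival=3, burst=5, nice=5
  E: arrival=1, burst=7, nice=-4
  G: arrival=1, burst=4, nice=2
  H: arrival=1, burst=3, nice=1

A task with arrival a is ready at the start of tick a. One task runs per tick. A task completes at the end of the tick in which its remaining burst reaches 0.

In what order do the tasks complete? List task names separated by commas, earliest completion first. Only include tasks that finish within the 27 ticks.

t=0: vr[B=0] → run B
t=1: vr[B=1024/1277 E=1024/1277 G=1024/1277 H=1024/1277] → run B
t=2: vr[B=2048/1277 E=1024/1277 G=1024/1277 H=1024/1277] → run E
t=3: vr[B=2048/1277 D=1024/1277 E=3868672/3193777 G=1024/1277 H=1024/1277] → run D
t=4: vr[B=2048/1277 D=1650688/427795 E=3868672/3193777 G=1024/1277 H=1024/1277] → run G
t=5: vr[B=2048/1277 D=1650688/427795 E=3868672/3193777 G=1978368/836435 H=1024/1277] → run H
t=6: vr[B=2048/1277 D=1650688/427795 E=3868672/3193777 G=1978368/836435 H=536832/261785] → run E
t=7: vr[B=2048/1277 D=1650688/427795 E=5176320/3193777 G=1978368/836435 H=536832/261785] → run B
t=8: vr[B=3072/1277 D=1650688/427795 E=5176320/3193777 G=1978368/836435 H=536832/261785] → run E
t=9: vr[B=3072/1277 D=1650688/427795 E=6483968/3193777 G=1978368/836435 H=536832/261785] → run E
t=10: vr[B=3072/1277 D=1650688/427795 E=7791616/3193777 G=1978368/836435 H=536832/261785] → run H
t=11: vr[B=3072/1277 D=1650688/427795 E=7791616/3193777 G=1978368/836435 H=863744/261785] → run G
t=12: vr[B=3072/1277 D=1650688/427795 E=7791616/3193777 G=3286016/836435 H=863744/261785] → run B
t=13: vr[B=4096/1277 D=1650688/427795 E=7791616/3193777 G=3286016/836435 H=863744/261785] → run E
t=14: vr[B=4096/1277 D=1650688/427795 E=9099264/3193777 G=3286016/836435 H=863744/261785] → run E
t=15: vr[B=4096/1277 D=1650688/427795 E=10406912/3193777 G=3286016/836435 H=863744/261785] → run B
t=16: vr[D=1650688/427795 E=10406912/3193777 G=3286016/836435 H=863744/261785] → run E
t=17: vr[D=1650688/427795 G=3286016/836435 H=863744/261785] → run H
t=18: vr[D=1650688/427795 G=3286016/836435] → run D
t=19: vr[D=2958336/427795 G=3286016/836435] → run G
t=20: vr[D=2958336/427795 G=4593664/836435] → run G
t=21: vr[D=2958336/427795] → run D
t=22: vr[D=4265984/427795] → run D
t=23: vr[D=5573632/427795] → run D
t=24: (idle)
t=25: (idle)
t=26: (idle)

completion order = B, E, H, G, D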